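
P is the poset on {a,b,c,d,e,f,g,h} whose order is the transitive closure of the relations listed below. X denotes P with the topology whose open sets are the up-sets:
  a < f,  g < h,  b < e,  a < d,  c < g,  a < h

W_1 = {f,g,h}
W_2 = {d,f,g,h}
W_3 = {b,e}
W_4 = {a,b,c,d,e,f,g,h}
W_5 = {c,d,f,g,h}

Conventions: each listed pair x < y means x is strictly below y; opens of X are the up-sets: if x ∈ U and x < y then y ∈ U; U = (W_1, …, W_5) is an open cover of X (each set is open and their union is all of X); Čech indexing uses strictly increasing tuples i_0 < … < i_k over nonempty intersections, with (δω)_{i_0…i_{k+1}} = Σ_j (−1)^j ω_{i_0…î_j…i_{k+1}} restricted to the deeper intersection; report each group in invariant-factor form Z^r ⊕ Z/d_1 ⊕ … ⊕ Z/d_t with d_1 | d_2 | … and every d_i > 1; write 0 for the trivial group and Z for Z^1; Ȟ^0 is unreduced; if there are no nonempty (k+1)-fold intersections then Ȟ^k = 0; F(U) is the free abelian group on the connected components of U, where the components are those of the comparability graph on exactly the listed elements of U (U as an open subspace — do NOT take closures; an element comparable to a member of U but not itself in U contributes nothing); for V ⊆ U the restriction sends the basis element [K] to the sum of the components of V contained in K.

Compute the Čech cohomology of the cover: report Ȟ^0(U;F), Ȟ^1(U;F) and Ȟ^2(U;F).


Ȟ^0(U;F) ≅ Z^2,  Ȟ^1(U;F) ≅ 0,  Ȟ^2(U;F) ≅ 0

nonempty overlaps:
  W12={f,g,h} W14={f,g,h} W15={f,g,h} W24={d,f,g,h} W25={d,f,g,h} W34={b,e} W45={c,d,f,g,h}
  W124={f,g,h} W125={f,g,h} W145={f,g,h} W245={d,f,g,h}
  W1245={f,g,h}
components per intersection:
  W1: {f} {g,h}
  W2: {d} {f} {g,h}
  W3: {b,e}
  W4: {a,c,d,f,g,h} {b,e}
  W5: {c,g,h} {d} {f}
  W12: {f} {g,h}
  W14: {f} {g,h}
  W15: {f} {g,h}
  W24: {d} {f} {g,h}
  W25: {d} {f} {g,h}
  W34: {b,e}
  W45: {c,g,h} {d} {f}
  W124: {f} {g,h}
  W125: {f} {g,h}
  W145: {f} {g,h}
  W245: {d} {f} {g,h}
  W1245: {f} {g,h}
C dims 11,16,9,2; δ0: rk 9, SNF 1^9; δ1: rk 7, SNF 1^7; δ2: rk 2, SNF 1^2
degree 0: 11−9−0 = 2 → Ȟ^0 ≅ Z^2
degree 1: 16−7−9 = 0 → Ȟ^1 ≅ 0
degree 2: 9−2−7 = 0 → Ȟ^2 ≅ 0


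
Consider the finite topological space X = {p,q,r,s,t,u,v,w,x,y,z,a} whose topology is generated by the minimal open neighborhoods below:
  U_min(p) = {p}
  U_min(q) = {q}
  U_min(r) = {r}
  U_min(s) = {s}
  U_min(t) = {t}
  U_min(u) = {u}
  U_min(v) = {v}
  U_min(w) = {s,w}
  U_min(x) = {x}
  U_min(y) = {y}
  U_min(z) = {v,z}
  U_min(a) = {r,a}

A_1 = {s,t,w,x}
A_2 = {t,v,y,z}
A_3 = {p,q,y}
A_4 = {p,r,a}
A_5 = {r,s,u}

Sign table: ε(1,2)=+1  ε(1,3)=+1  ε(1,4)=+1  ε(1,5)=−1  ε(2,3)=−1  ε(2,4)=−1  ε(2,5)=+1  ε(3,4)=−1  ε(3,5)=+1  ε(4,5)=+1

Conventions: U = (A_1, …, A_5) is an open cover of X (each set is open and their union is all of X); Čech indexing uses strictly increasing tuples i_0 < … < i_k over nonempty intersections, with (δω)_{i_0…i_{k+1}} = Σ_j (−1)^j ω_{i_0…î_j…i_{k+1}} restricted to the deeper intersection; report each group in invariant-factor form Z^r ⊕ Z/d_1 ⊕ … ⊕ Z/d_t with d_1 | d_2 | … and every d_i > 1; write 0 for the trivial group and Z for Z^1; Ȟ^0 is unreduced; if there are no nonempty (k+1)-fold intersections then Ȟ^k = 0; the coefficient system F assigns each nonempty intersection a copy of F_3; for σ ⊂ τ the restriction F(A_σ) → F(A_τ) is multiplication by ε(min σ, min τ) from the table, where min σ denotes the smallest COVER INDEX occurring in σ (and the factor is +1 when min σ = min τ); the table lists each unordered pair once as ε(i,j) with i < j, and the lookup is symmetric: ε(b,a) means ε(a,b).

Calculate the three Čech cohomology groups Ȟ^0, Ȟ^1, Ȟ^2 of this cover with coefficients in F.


Ȟ^0 ≅ 0,  Ȟ^1 ≅ 0,  Ȟ^2 ≅ 0

nonempty overlaps:
  A12={t} A15={s} A23={y} A34={p} A45={r}
C dims 5,5; δ0: rk_F3 5
degree 0: 5−5−0 = 0 → Ȟ^0 ≅ 0
degree 1: 5−0−5 = 0 → Ȟ^1 ≅ 0
degree 2: 0−0−0 = 0 → Ȟ^2 ≅ 0


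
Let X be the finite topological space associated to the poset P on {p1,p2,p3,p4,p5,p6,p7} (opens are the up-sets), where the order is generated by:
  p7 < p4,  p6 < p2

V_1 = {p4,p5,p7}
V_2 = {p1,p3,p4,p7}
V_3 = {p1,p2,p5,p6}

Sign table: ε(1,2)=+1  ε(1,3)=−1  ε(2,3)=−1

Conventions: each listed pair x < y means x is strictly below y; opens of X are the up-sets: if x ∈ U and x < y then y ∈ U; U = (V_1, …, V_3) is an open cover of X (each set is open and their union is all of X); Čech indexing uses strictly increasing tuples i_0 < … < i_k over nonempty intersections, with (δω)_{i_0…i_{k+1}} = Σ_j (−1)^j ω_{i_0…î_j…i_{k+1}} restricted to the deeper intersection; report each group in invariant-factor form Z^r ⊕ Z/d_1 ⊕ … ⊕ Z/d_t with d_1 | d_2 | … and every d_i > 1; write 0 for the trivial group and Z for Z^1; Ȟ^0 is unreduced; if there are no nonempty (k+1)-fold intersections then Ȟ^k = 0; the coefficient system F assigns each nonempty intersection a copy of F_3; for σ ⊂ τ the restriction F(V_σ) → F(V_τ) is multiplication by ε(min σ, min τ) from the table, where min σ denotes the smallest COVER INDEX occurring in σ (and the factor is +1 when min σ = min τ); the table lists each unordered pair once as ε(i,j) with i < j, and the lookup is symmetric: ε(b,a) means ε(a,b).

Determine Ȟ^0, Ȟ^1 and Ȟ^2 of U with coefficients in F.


nonempty intersections:
  V12={p4,p7} V13={p5} V23={p1}
C dims 3,3; δ0: rk_F3 2
Ȟ^0: (3−2)−0=1 ⇒ Z/3
Ȟ^1: (3−0)−2=1 ⇒ Z/3
Ȟ^2: (0−0)−0=0 ⇒ 0

Ȟ^0(U;F) ≅ Z/3, Ȟ^1(U;F) ≅ Z/3 and Ȟ^2(U;F) ≅ 0


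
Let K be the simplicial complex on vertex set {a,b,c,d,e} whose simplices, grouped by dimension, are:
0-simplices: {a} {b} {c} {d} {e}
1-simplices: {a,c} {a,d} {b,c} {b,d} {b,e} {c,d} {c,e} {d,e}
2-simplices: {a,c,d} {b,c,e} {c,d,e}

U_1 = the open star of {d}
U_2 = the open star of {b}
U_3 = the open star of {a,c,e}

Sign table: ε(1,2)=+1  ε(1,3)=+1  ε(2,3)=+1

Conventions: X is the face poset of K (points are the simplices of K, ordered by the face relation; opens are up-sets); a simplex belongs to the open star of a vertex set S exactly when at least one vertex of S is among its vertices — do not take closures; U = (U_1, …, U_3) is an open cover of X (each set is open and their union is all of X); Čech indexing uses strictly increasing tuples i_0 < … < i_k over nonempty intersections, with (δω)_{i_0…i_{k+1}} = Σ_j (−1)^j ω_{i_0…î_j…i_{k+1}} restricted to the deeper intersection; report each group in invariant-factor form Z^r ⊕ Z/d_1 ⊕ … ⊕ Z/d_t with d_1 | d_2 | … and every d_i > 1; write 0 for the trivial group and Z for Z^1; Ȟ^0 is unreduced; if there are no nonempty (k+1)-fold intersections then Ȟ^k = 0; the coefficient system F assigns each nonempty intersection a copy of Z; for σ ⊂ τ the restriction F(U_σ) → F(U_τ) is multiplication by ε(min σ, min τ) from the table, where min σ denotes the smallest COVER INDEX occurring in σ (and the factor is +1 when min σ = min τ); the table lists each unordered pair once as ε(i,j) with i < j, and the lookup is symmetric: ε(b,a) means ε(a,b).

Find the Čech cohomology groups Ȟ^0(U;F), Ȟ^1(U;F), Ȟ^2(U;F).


Ȟ^0 ≅ Z; Ȟ^1 ≅ Z; Ȟ^2 ≅ 0

nerve simplices:
  U1={{d},{a,d},{b,d},{c,d},{d,e},{a,c,d},{c,d,e}} U2={{b},{b,c},{b,d},{b,e},{b,c,e}} U3={{a},{c},{e},{a,c},{a,d},{b,c},{b,e},{c,d},{c,e},{d,e},{a,c,d},{b,c,e},{c,d,e}}
  U12={{b,d}} U13={{a,d},{c,d},{d,e},{a,c,d},{c,d,e}} U23={{b,c},{b,e},{b,c,e}}
C dims 3,3; δ0: rk 2, SNF 1^2
degree 0: 3−2−0 = 1 → Ȟ^0 ≅ Z
degree 1: 3−0−2 = 1 → Ȟ^1 ≅ Z
degree 2: 0−0−0 = 0 → Ȟ^2 ≅ 0


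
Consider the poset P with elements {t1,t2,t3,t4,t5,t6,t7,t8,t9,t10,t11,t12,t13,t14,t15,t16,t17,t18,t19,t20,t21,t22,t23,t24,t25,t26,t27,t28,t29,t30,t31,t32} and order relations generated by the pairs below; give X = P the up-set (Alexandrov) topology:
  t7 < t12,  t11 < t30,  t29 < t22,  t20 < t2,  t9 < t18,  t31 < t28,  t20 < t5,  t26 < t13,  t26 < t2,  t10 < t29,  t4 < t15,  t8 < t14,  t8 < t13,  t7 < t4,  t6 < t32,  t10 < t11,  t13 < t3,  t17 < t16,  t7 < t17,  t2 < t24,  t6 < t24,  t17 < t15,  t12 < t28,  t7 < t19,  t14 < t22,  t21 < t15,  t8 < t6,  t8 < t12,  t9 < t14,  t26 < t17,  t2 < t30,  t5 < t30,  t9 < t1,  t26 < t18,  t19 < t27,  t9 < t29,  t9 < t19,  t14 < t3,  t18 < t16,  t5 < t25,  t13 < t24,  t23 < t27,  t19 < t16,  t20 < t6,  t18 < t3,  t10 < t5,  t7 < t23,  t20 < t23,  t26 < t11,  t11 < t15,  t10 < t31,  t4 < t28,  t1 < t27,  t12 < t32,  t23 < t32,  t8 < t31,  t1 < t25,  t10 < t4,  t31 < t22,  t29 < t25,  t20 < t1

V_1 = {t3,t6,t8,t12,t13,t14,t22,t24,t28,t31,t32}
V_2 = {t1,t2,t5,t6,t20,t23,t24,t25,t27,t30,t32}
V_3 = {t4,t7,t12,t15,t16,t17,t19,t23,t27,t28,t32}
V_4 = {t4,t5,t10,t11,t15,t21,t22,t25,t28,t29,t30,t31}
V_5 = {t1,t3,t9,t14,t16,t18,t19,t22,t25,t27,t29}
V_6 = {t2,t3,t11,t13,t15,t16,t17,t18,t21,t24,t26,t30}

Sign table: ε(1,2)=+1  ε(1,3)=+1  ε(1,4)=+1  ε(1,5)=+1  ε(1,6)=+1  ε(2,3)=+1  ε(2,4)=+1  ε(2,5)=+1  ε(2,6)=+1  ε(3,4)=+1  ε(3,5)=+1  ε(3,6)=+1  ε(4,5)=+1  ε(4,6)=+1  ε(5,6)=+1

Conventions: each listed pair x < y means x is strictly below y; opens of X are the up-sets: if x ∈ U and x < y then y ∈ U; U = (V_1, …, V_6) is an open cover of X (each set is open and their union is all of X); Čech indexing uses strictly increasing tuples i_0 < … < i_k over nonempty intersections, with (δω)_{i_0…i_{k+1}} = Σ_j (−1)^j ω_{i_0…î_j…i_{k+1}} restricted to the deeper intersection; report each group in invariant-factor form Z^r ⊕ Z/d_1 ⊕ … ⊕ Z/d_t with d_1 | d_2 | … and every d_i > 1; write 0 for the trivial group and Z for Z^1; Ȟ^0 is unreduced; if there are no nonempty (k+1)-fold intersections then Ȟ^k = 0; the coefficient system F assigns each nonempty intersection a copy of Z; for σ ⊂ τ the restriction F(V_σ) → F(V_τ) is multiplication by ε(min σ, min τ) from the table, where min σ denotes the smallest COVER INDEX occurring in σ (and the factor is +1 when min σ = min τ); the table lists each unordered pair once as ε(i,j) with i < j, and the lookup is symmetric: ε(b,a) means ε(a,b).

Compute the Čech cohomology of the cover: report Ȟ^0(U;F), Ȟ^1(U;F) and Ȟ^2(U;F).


nerve of the cover:
  V12={t6,t24,t32} V13={t12,t28,t32} V14={t22,t28,t31} V15={t3,t14,t22} V16={t3,t13,t24} V23={t23,t27,t32} V24={t5,t25,t30} V25={t1,t25,t27} V26={t2,t24,t30} V34={t4,t15,t28} V35={t16,t19,t27} V36={t15,t16,t17} V45={t22,t25,t29} V46={t11,t15,t21,t30} V56={t3,t16,t18}
  V123={t32} V126={t24} V134={t28} V145={t22} V156={t3} V235={t27} V245={t25} V246={t30} V346={t15} V356={t16}
C dims 6,15,10; δ0: rk 5, SNF 1^5; δ1: rk 10, SNF 1^9·2
Ȟ^0 = (6 − 5) − 0 = 1, so Ȟ^0 ≅ Z
Ȟ^1 = (15 − 10) − 5 = 0, so Ȟ^1 ≅ 0
Ȟ^2 = (10 − 0) − 10 = 0 plus torsion [2], so Ȟ^2 ≅ Z/2

Ȟ^0 ≅ Z,  Ȟ^1 ≅ 0,  Ȟ^2 ≅ Z/2


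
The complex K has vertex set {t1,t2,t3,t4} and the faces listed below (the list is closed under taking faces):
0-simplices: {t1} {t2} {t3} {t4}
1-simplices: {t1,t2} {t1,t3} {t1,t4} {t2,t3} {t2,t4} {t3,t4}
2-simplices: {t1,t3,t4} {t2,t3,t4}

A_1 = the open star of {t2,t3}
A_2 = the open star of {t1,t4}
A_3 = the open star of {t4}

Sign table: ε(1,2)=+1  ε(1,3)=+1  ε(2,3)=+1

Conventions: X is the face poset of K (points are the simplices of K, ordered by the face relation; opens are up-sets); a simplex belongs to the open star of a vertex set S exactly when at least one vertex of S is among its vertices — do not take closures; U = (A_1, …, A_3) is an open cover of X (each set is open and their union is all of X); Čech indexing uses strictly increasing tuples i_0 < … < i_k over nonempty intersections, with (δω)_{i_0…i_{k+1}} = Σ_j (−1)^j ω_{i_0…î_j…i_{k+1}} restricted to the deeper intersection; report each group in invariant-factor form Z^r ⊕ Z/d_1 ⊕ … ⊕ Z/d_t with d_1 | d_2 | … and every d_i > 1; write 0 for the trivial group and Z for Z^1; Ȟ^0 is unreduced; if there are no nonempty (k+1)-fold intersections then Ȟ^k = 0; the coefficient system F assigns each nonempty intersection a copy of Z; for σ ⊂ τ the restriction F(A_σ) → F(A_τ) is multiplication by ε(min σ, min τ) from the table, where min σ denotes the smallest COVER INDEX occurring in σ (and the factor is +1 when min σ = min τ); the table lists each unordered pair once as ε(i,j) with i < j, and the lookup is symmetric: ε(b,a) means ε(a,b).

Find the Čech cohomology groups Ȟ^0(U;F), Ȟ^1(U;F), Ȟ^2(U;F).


Ȟ^0(U;F) ≅ Z; Ȟ^1(U;F) ≅ 0; Ȟ^2(U;F) ≅ 0

intersection data:
  A1={{t2},{t3},{t1,t2},{t1,t3},{t2,t3},{t2,t4},{t3,t4},{t1,t3,t4},{t2,t3,t4}} A2={{t1},{t4},{t1,t2},{t1,t3},{t1,t4},{t2,t4},{t3,t4},{t1,t3,t4},{t2,t3,t4}} A3={{t4},{t1,t4},{t2,t4},{t3,t4},{t1,t3,t4},{t2,t3,t4}}
  A12={{t1,t2},{t1,t3},{t2,t4},{t3,t4},{t1,t3,t4},{t2,t3,t4}} A13={{t2,t4},{t3,t4},{t1,t3,t4},{t2,t3,t4}} A23={{t4},{t1,t4},{t2,t4},{t3,t4},{t1,t3,t4},{t2,t3,t4}}
  A123={{t2,t4},{t3,t4},{t1,t3,t4},{t2,t3,t4}}
C dims 3,3,1; δ0: rk 2, SNF 1^2; δ1: rk 1, SNF 1^1
Ȟ^0 = (3 − 2) − 0 = 1, so Ȟ^0 ≅ Z
Ȟ^1 = (3 − 1) − 2 = 0, so Ȟ^1 ≅ 0
Ȟ^2 = (1 − 0) − 1 = 0, so Ȟ^2 ≅ 0


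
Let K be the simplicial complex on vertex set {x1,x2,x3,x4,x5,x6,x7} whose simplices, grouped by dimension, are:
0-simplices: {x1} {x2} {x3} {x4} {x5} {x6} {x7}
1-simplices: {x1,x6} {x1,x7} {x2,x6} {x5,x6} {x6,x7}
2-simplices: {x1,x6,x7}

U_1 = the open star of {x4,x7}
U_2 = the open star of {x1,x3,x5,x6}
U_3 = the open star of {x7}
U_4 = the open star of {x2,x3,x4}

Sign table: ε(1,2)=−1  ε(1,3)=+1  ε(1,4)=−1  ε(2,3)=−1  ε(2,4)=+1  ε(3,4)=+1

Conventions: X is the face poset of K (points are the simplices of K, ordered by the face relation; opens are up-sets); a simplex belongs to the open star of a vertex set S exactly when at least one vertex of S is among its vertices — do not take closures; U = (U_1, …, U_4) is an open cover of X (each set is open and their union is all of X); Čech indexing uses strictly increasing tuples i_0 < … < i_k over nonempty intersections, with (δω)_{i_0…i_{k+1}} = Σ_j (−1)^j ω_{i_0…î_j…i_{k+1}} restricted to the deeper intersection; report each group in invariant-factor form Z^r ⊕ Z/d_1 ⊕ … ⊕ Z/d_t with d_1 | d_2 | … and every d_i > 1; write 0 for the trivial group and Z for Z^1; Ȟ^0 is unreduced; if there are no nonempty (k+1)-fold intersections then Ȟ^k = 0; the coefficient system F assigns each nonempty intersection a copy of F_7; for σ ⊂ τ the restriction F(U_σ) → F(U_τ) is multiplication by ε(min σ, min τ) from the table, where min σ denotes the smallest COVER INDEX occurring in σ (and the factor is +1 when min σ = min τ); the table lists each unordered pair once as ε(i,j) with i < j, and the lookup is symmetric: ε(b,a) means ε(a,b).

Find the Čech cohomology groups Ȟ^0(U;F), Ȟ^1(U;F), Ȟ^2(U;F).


Ȟ^0 = Z/7,  Ȟ^1 = Z/7,  Ȟ^2 = 0

nonempty overlaps:
  U1={{x4},{x7},{x1,x7},{x6,x7},{x1,x6,x7}} U2={{x1},{x3},{x5},{x6},{x1,x6},{x1,x7},{x2,x6},{x5,x6},{x6,x7},{x1,x6,x7}} U3={{x7},{x1,x7},{x6,x7},{x1,x6,x7}} U4={{x2},{x3},{x4},{x2,x6}}
  U12={{x1,x7},{x6,x7},{x1,x6,x7}} U13={{x7},{x1,x7},{x6,x7},{x1,x6,x7}} U14={{x4}} U23={{x1,x7},{x6,x7},{x1,x6,x7}} U24={{x3},{x2,x6}}
  U123={{x1,x7},{x6,x7},{x1,x6,x7}}
C dims 4,5,1; δ0: rk_F7 3; δ1: rk_F7 1
degree 0: 4−3−0 = 1 → Ȟ^0 ≅ Z/7
degree 1: 5−1−3 = 1 → Ȟ^1 ≅ Z/7
degree 2: 1−0−1 = 0 → Ȟ^2 ≅ 0


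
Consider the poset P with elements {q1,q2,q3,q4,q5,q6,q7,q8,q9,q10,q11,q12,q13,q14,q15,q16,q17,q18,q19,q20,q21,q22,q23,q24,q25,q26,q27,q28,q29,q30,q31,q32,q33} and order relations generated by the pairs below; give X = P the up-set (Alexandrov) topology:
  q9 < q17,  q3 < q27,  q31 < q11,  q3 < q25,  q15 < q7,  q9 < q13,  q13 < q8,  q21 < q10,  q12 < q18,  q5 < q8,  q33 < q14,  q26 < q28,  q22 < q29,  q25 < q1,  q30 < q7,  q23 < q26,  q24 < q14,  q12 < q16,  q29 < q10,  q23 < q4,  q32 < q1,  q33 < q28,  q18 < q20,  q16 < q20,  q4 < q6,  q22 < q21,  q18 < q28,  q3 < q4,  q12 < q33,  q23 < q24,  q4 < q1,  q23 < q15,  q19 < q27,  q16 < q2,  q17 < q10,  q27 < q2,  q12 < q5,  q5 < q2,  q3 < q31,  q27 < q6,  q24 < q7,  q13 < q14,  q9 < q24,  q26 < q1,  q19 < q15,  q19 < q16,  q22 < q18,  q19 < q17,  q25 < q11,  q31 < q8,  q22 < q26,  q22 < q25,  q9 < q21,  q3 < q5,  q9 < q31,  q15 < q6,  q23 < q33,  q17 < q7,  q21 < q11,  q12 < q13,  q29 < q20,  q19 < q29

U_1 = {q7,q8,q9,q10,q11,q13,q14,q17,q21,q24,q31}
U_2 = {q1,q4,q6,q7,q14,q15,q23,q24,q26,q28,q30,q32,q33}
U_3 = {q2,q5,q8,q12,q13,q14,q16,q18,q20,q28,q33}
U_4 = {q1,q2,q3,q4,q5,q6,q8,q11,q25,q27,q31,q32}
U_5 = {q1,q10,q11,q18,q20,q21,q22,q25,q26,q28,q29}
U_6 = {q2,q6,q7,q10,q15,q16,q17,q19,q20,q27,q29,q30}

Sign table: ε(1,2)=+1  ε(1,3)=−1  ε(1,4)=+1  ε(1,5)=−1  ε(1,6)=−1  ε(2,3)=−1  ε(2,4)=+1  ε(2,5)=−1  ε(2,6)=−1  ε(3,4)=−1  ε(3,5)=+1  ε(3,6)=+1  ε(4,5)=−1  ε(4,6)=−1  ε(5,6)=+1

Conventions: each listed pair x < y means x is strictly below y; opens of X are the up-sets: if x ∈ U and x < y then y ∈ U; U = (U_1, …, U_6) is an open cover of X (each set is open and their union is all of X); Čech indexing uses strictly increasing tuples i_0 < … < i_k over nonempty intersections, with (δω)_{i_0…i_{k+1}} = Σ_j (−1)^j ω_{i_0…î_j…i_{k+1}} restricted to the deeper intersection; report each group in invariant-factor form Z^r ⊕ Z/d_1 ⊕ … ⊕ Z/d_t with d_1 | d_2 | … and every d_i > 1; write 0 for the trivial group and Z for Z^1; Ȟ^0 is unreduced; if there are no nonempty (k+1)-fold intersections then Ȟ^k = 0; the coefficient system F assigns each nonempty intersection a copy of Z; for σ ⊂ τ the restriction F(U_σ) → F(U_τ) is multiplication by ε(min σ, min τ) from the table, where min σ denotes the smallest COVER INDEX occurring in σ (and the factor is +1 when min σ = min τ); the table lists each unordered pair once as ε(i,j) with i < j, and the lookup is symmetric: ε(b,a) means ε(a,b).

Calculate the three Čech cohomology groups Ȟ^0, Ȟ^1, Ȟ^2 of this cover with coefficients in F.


Ȟ^0(U;F) ≅ Z; Ȟ^1(U;F) ≅ 0; Ȟ^2(U;F) ≅ Z/2

cover nerve:
  U12={q7,q14,q24} U13={q8,q13,q14} U14={q8,q11,q31} U15={q10,q11,q21} U16={q7,q10,q17} U23={q14,q28,q33} U24={q1,q4,q6,q32} U25={q1,q26,q28} U26={q6,q7,q15,q30} U34={q2,q5,q8} U35={q18,q20,q28} U36={q2,q16,q20} U45={q1,q11,q25} U46={q2,q6,q27} U56={q10,q20,q29}
  U123={q14} U126={q7} U134={q8} U145={q11} U156={q10} U235={q28} U245={q1} U246={q6} U346={q2} U356={q20}
C dims 6,15,10; δ0: rk 5, SNF 1^5; δ1: rk 10, SNF 1^9·2
Ȟ^0: (6−5)−0=1 ⇒ Z
Ȟ^1: (15−10)−5=0 ⇒ 0
Ȟ^2: (10−0)−10=0 plus torsion [2] ⇒ Z/2


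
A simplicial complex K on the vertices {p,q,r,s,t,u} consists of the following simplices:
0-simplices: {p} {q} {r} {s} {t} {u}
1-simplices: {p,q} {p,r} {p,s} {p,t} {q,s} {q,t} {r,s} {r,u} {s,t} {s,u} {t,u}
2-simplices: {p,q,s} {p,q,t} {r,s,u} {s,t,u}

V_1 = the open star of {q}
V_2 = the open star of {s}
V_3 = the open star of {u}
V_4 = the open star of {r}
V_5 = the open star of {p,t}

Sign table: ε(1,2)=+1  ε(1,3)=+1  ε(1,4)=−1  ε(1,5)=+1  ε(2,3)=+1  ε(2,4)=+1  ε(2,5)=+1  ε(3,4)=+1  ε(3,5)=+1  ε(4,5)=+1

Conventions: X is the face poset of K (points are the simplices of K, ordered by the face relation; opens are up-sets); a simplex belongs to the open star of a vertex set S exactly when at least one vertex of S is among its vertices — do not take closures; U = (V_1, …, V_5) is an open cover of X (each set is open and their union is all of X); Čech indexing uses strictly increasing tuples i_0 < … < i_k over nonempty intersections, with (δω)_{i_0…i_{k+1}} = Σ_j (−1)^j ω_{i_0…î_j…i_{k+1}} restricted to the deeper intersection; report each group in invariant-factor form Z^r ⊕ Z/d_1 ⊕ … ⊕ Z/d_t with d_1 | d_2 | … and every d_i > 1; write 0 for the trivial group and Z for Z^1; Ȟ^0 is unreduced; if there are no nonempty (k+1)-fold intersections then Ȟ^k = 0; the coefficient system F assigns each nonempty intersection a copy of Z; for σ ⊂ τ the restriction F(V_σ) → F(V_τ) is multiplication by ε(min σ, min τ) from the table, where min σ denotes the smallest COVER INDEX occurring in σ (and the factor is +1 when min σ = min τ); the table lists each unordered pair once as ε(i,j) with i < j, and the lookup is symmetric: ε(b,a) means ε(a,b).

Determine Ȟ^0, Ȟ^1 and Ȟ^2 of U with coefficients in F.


intersection data:
  V1={{q},{p,q},{q,s},{q,t},{p,q,s},{p,q,t}} V2={{s},{p,s},{q,s},{r,s},{s,t},{s,u},{p,q,s},{r,s,u},{s,t,u}} V3={{u},{r,u},{s,u},{t,u},{r,s,u},{s,t,u}} V4={{r},{p,r},{r,s},{r,u},{r,s,u}} V5={{p},{t},{p,q},{p,r},{p,s},{p,t},{q,t},{s,t},{t,u},{p,q,s},{p,q,t},{s,t,u}}
  V12={{q,s},{p,q,s}} V15={{p,q},{q,t},{p,q,s},{p,q,t}} V23={{s,u},{r,s,u},{s,t,u}} V24={{r,s},{r,s,u}} V25={{p,s},{s,t},{p,q,s},{s,t,u}} V34={{r,u},{r,s,u}} V35={{t,u},{s,t,u}} V45={{p,r}}
  V125={{p,q,s}} V234={{r,s,u}} V235={{s,t,u}}
C dims 5,8,3; δ0: rk 4, SNF 1^4; δ1: rk 3, SNF 1^3
Ȟ^0 = (5 − 4) − 0 = 1, so Ȟ^0 ≅ Z
Ȟ^1 = (8 − 3) − 4 = 1, so Ȟ^1 ≅ Z
Ȟ^2 = (3 − 0) − 3 = 0, so Ȟ^2 ≅ 0

Ȟ^0(U;F) ≅ Z; Ȟ^1(U;F) ≅ Z; Ȟ^2(U;F) ≅ 0


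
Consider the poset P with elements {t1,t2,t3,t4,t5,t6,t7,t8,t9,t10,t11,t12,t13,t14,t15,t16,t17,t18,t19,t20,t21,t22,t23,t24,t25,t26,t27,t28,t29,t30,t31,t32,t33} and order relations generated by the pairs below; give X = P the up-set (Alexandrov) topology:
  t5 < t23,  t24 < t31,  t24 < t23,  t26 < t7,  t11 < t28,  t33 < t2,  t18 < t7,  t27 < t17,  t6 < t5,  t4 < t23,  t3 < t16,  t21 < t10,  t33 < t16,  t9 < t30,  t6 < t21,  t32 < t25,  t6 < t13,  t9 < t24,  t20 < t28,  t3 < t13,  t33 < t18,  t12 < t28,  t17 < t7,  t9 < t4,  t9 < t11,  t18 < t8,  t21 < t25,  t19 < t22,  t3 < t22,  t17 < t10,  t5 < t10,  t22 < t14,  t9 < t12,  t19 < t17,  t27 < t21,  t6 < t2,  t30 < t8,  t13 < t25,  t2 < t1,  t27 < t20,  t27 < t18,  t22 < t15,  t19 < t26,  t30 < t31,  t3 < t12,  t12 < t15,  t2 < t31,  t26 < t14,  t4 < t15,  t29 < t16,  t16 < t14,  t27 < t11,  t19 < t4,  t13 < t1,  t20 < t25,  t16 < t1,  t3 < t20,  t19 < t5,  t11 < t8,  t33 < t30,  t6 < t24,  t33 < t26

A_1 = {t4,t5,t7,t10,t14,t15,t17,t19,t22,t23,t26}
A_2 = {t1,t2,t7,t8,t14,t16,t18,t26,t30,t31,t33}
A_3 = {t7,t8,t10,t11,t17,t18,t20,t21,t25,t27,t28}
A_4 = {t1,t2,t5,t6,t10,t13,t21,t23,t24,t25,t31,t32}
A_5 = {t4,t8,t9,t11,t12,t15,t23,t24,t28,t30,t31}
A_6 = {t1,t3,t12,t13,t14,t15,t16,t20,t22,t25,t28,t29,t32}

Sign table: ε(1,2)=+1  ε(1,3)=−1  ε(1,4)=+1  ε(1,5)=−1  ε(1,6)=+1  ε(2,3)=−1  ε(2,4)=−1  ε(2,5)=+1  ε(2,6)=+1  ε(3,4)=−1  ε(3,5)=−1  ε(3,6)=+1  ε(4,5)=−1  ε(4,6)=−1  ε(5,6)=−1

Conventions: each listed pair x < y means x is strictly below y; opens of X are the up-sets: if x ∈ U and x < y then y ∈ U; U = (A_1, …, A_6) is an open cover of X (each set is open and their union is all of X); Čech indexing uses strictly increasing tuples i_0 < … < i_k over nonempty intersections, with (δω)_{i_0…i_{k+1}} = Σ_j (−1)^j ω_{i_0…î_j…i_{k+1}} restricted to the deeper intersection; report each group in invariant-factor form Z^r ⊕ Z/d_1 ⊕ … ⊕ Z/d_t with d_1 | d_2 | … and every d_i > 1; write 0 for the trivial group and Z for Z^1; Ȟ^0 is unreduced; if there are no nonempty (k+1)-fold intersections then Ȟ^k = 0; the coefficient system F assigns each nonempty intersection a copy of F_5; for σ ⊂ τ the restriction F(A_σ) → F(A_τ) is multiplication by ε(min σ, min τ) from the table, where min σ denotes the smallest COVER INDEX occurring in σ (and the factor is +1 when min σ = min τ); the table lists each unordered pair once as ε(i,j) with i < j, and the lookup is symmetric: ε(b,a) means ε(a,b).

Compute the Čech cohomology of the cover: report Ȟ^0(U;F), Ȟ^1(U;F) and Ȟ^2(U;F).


nerve simplices:
  A12={t7,t14,t26} A13={t7,t10,t17} A14={t5,t10,t23} A15={t4,t15,t23} A16={t14,t15,t22} A23={t7,t8,t18} A24={t1,t2,t31} A25={t8,t30,t31} A26={t1,t14,t16} A34={t10,t21,t25} A35={t8,t11,t28} A36={t20,t25,t28} A45={t23,t24,t31} A46={t1,t13,t25,t32} A56={t12,t15,t28}
  A123={t7} A126={t14} A134={t10} A145={t23} A156={t15} A235={t8} A245={t31} A246={t1} A346={t25} A356={t28}
C dims 6,15,10; δ0: rk_F5 6; δ1: rk_F5 9
degree 0: 6−6−0 = 0 → Ȟ^0 ≅ 0
degree 1: 15−9−6 = 0 → Ȟ^1 ≅ 0
degree 2: 10−0−9 = 1 → Ȟ^2 ≅ Z/5

Ȟ^0(U;F) ≅ 0,  Ȟ^1(U;F) ≅ 0,  Ȟ^2(U;F) ≅ Z/5


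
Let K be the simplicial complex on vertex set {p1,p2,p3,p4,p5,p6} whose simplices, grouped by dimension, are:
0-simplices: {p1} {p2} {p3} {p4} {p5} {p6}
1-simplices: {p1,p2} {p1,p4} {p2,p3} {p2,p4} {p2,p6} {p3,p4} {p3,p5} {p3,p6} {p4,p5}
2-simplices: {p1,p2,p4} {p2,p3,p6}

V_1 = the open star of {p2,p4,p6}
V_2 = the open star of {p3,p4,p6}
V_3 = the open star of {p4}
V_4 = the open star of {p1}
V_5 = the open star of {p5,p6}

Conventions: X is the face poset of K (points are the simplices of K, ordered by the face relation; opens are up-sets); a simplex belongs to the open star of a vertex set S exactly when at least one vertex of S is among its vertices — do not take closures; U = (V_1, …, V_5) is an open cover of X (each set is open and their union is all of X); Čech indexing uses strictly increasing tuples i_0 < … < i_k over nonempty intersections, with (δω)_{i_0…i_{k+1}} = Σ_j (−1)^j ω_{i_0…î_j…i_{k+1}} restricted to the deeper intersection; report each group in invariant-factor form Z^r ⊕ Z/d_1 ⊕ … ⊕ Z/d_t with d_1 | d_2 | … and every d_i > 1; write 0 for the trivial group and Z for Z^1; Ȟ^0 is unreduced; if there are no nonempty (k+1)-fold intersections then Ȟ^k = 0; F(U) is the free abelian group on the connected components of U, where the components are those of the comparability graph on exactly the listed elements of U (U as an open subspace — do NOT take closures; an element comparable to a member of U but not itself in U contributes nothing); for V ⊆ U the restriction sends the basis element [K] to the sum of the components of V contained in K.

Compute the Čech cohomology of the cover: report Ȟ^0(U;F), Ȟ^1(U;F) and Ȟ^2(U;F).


Ȟ^0 ≅ Z,  Ȟ^1 ≅ Z^2,  Ȟ^2 ≅ 0

nerve simplices:
  V1={{p2},{p4},{p6},{p1,p2},{p1,p4},{p2,p3},{p2,p4},{p2,p6},{p3,p4},{p3,p6},{p4,p5},{p1,p2,p4},{p2,p3,p6}} V2={{p3},{p4},{p6},{p1,p4},{p2,p3},{p2,p4},{p2,p6},{p3,p4},{p3,p5},{p3,p6},{p4,p5},{p1,p2,p4},{p2,p3,p6}} V3={{p4},{p1,p4},{p2,p4},{p3,p4},{p4,p5},{p1,p2,p4}} V4={{p1},{p1,p2},{p1,p4},{p1,p2,p4}} V5={{p5},{p6},{p2,p6},{p3,p5},{p3,p6},{p4,p5},{p2,p3,p6}}
  V12={{p4},{p6},{p1,p4},{p2,p3},{p2,p4},{p2,p6},{p3,p4},{p3,p6},{p4,p5},{p1,p2,p4},{p2,p3,p6}} V13={{p4},{p1,p4},{p2,p4},{p3,p4},{p4,p5},{p1,p2,p4}} V14={{p1,p2},{p1,p4},{p1,p2,p4}} V15={{p6},{p2,p6},{p3,p6},{p4,p5},{p2,p3,p6}} V23={{p4},{p1,p4},{p2,p4},{p3,p4},{p4,p5},{p1,p2,p4}} V24={{p1,p4},{p1,p2,p4}} V25={{p6},{p2,p6},{p3,p5},{p3,p6},{p4,p5},{p2,p3,p6}} V34={{p1,p4},{p1,p2,p4}} V35={{p4,p5}}
  V123={{p4},{p1,p4},{p2,p4},{p3,p4},{p4,p5},{p1,p2,p4}} V124={{p1,p4},{p1,p2,p4}} V125={{p6},{p2,p6},{p3,p6},{p4,p5},{p2,p3,p6}} V134={{p1,p4},{p1,p2,p4}} V135={{p4,p5}} V234={{p1,p4},{p1,p2,p4}} V235={{p4,p5}}
  V1234={{p1,p4},{p1,p2,p4}} V1235={{p4,p5}}
components per intersection:
  V1: {{p2},{p4},{p6},{p1,p2},{p1,p4},{p2,p3},{p2,p4},{p2,p6},{p3,p4},{p3,p6},{p4,p5},{p1,p2,p4},{p2,p3,p6}}
  V2: {{p3},{p4},{p6},{p1,p4},{p2,p3},{p2,p4},{p2,p6},{p3,p4},{p3,p5},{p3,p6},{p4,p5},{p1,p2,p4},{p2,p3,p6}}
  V3: {{p4},{p1,p4},{p2,p4},{p3,p4},{p4,p5},{p1,p2,p4}}
  V4: {{p1},{p1,p2},{p1,p4},{p1,p2,p4}}
  V5: {{p5},{p3,p5},{p4,p5}} {{p6},{p2,p6},{p3,p6},{p2,p3,p6}}
  V12: {{p4},{p1,p4},{p2,p4},{p3,p4},{p4,p5},{p1,p2,p4}} {{p6},{p2,p3},{p2,p6},{p3,p6},{p2,p3,p6}}
  V13: {{p4},{p1,p4},{p2,p4},{p3,p4},{p4,p5},{p1,p2,p4}}
  V14: {{p1,p2},{p1,p4},{p1,p2,p4}}
  V15: {{p6},{p2,p6},{p3,p6},{p2,p3,p6}} {{p4,p5}}
  V23: {{p4},{p1,p4},{p2,p4},{p3,p4},{p4,p5},{p1,p2,p4}}
  V24: {{p1,p4},{p1,p2,p4}}
  V25: {{p6},{p2,p6},{p3,p6},{p2,p3,p6}} {{p3,p5}} {{p4,p5}}
  V34: {{p1,p4},{p1,p2,p4}}
  V35: {{p4,p5}}
  V123: {{p4},{p1,p4},{p2,p4},{p3,p4},{p4,p5},{p1,p2,p4}}
  V124: {{p1,p4},{p1,p2,p4}}
  V125: {{p6},{p2,p6},{p3,p6},{p2,p3,p6}} {{p4,p5}}
  V134: {{p1,p4},{p1,p2,p4}}
  V135: {{p4,p5}}
  V234: {{p1,p4},{p1,p2,p4}}
  V235: {{p4,p5}}
  V1234: {{p1,p4},{p1,p2,p4}}
  V1235: {{p4,p5}}
C dims 6,13,8,2; δ0: rk 5, SNF 1^5; δ1: rk 6, SNF 1^6; δ2: rk 2, SNF 1^2
degree 0: 6−5−0 = 1 → Ȟ^0 ≅ Z
degree 1: 13−6−5 = 2 → Ȟ^1 ≅ Z^2
degree 2: 8−2−6 = 0 → Ȟ^2 ≅ 0


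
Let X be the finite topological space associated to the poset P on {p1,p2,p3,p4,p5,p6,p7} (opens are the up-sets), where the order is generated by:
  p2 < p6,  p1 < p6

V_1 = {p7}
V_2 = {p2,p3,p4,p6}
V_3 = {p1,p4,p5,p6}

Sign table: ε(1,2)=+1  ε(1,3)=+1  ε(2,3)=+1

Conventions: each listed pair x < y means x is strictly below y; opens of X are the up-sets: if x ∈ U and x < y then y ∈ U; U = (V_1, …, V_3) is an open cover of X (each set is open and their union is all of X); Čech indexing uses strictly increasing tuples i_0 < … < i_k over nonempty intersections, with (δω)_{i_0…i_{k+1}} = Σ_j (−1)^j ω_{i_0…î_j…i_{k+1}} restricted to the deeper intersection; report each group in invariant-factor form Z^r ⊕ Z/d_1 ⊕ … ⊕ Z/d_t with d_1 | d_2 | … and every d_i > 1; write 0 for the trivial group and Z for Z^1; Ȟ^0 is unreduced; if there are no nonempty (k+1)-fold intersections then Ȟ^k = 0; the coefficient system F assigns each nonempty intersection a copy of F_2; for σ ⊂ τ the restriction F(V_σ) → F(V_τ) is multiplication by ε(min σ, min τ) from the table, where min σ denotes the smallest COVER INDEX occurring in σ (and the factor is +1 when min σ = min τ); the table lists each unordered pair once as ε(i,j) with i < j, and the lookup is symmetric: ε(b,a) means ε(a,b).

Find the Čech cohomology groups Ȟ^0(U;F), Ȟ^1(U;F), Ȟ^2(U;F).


Ȟ^0(U;F) ≅ Z/2 ⊕ Z/2,  Ȟ^1(U;F) ≅ 0,  Ȟ^2(U;F) ≅ 0

nerve of the cover:
  V23={p4,p6}
C dims 3,1; δ0: rk_F2 1
Ȟ^0 = (3 − 1) − 0 = 2, so Ȟ^0 ≅ Z/2 ⊕ Z/2
Ȟ^1 = (1 − 0) − 1 = 0, so Ȟ^1 ≅ 0
Ȟ^2 = (0 − 0) − 0 = 0, so Ȟ^2 ≅ 0


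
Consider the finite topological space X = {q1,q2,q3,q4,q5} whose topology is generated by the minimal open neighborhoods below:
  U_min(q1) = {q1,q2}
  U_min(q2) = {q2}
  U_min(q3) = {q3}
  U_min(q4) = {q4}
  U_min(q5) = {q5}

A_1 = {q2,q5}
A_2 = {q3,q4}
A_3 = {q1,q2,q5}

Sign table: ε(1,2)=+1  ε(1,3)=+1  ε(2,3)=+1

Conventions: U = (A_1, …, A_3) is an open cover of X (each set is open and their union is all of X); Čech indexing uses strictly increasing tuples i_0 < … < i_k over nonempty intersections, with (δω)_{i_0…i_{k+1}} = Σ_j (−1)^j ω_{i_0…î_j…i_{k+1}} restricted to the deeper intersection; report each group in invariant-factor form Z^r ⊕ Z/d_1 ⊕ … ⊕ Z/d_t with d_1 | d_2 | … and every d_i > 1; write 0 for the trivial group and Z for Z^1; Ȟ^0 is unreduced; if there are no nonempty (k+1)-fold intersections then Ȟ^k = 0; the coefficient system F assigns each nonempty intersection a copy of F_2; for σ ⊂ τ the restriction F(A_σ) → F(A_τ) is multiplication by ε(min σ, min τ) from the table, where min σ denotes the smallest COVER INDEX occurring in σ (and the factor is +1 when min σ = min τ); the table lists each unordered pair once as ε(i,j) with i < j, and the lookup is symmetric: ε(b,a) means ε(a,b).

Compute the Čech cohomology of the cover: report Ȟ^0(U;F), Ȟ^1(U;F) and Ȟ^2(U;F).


intersection data:
  A13={q2,q5}
C dims 3,1; δ0: rk_F2 1
Ȟ^0 = (3 − 1) − 0 = 2, so Ȟ^0 ≅ Z/2 ⊕ Z/2
Ȟ^1 = (1 − 0) − 1 = 0, so Ȟ^1 ≅ 0
Ȟ^2 = (0 − 0) − 0 = 0, so Ȟ^2 ≅ 0

Ȟ^0 ≅ Z/2 ⊕ Z/2, Ȟ^1 ≅ 0 and Ȟ^2 ≅ 0


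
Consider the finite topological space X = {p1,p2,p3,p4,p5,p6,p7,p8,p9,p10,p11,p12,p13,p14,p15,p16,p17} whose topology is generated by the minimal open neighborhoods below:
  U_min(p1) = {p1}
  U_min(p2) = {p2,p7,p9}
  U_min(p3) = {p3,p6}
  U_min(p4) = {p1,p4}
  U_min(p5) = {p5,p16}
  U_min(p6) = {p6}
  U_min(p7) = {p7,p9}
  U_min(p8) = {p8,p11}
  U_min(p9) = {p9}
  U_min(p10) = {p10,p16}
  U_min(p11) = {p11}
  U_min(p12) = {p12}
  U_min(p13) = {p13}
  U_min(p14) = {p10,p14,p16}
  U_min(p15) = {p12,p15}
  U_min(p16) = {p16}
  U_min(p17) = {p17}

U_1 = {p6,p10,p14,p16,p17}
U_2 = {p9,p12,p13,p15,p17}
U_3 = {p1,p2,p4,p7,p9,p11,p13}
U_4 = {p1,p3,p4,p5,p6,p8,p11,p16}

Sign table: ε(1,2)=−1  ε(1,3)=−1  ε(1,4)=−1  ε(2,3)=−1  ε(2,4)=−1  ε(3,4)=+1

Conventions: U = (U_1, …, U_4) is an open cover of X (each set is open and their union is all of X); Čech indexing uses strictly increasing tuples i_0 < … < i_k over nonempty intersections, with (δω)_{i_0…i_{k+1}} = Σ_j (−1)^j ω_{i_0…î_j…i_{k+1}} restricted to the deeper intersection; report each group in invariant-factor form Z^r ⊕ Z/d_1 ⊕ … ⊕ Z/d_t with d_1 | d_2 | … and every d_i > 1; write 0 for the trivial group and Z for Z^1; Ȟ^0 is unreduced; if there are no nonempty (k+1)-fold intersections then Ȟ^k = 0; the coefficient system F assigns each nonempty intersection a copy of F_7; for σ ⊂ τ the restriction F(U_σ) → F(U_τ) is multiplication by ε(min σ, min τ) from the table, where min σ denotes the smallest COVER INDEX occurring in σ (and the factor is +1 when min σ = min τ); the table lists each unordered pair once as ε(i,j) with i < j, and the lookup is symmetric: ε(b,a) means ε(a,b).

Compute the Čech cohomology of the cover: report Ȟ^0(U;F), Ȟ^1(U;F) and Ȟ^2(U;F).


Ȟ^0(U;F) ≅ 0, Ȟ^1(U;F) ≅ 0 and Ȟ^2(U;F) ≅ 0

nonempty overlaps:
  U12={p17} U14={p6,p16} U23={p9,p13} U34={p1,p4,p11}
C dims 4,4; δ0: rk_F7 4
degree 0: 4−4−0 = 0 → Ȟ^0 ≅ 0
degree 1: 4−0−4 = 0 → Ȟ^1 ≅ 0
degree 2: 0−0−0 = 0 → Ȟ^2 ≅ 0


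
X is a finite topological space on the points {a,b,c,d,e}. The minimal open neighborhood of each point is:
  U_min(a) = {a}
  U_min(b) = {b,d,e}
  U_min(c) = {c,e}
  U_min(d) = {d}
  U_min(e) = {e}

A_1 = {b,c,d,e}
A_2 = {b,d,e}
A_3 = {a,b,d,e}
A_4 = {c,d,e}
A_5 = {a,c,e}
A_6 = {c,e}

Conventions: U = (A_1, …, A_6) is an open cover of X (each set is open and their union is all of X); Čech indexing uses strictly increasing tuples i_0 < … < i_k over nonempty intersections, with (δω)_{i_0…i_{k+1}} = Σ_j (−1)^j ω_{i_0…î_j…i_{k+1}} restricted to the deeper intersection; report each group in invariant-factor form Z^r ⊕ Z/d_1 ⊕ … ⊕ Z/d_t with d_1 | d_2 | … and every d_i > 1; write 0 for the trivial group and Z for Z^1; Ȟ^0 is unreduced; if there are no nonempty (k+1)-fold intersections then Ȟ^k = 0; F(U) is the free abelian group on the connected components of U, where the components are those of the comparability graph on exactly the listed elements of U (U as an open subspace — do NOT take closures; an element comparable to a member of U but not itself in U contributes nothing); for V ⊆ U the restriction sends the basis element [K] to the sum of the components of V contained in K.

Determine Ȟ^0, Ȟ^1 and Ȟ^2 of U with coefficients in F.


nerve simplices:
  A12={b,d,e} A13={b,d,e} A14={c,d,e} A15={c,e} A16={c,e} A23={b,d,e} A24={d,e} A25={e} A26={e} A34={d,e} A35={a,e} A36={e} A45={c,e} A46={c,e} A56={c,e}
  A123={b,d,e} A124={d,e} A125={e} A126={e} A134={d,e} A135={e} A136={e} A145={c,e} A146={c,e} A156={c,e} A234={d,e} A235={e} A236={e} A245={e} A246={e} A256={e} A345={e} A346={e} A356={e} A456={c,e}
  A1234={d,e} A1235={e} A1236={e} A1245={e} A1246={e} A1256={e} A1345={e} A1346={e} A1356={e} A1456={c,e} A2345={e} A2346={e} A2356={e} A2456={e} A3456={e}
  A12345={e} A12346={e} A12356={e} A12456={e} A13456={e} A23456={e}
  A123456={e}
components per intersection:
  A1: {b,c,d,e}
  A2: {b,d,e}
  A3: {a} {b,d,e}
  A4: {c,e} {d}
  A5: {a} {c,e}
  A6: {c,e}
  A12: {b,d,e}
  A13: {b,d,e}
  A14: {c,e} {d}
  A15: {c,e}
  A16: {c,e}
  A23: {b,d,e}
  A24: {d} {e}
  A25: {e}
  A26: {e}
  A34: {d} {e}
  A35: {a} {e}
  A36: {e}
  A45: {c,e}
  A46: {c,e}
  A56: {c,e}
  A123: {b,d,e}
  A124: {d} {e}
  A125: {e}
  A126: {e}
  A134: {d} {e}
  A135: {e}
  A136: {e}
  A145: {c,e}
  A146: {c,e}
  A156: {c,e}
  A234: {d} {e}
  A235: {e}
  A236: {e}
  A245: {e}
  A246: {e}
  A256: {e}
  A345: {e}
  A346: {e}
  A356: {e}
  A456: {c,e}
  A1234: {d} {e}
  A1235: {e}
  A1236: {e}
  A1245: {e}
  A1246: {e}
  A1256: {e}
  A1345: {e}
  A1346: {e}
  A1356: {e}
  A1456: {c,e}
  A2345: {e}
  A2346: {e}
  A2356: {e}
  A2456: {e}
  A3456: {e}
  A12345: {e}
  A12346: {e}
  A12356: {e}
  A12456: {e}
  A13456: {e}
  A23456: {e}
  A123456: {e}
C dims 9,19,23,16; δ0: rk 7, SNF 1^7; δ1: rk 12, SNF 1^12; δ2: rk 11, SNF 1^11
degree 0: 9−7−0 = 2 → Ȟ^0 ≅ Z^2
degree 1: 19−12−7 = 0 → Ȟ^1 ≅ 0
degree 2: 23−11−12 = 0 → Ȟ^2 ≅ 0

Ȟ^0 = Z^2; Ȟ^1 = 0; Ȟ^2 = 0


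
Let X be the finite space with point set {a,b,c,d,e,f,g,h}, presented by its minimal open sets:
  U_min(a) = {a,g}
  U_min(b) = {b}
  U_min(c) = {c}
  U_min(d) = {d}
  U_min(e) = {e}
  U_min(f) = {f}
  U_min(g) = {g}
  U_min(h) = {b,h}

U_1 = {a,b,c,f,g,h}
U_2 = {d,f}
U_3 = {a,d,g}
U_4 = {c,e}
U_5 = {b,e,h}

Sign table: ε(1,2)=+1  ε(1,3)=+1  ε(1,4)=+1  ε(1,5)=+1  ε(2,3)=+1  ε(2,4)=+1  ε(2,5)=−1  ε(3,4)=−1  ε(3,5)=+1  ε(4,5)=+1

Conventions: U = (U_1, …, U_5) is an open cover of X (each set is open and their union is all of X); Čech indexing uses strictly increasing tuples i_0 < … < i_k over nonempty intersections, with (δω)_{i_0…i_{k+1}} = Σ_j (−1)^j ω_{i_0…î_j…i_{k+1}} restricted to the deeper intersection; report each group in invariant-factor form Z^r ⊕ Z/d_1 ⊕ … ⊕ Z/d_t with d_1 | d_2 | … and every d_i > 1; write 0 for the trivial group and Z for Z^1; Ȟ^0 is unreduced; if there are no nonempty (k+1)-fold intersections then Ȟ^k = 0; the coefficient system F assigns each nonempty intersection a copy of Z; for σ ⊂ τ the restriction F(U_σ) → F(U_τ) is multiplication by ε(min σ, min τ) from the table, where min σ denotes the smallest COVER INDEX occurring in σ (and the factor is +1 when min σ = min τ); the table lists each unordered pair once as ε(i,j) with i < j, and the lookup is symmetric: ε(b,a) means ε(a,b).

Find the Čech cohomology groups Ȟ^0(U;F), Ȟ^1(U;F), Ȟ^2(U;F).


Ȟ^0 ≅ Z, Ȟ^1 ≅ Z^2 and Ȟ^2 ≅ 0

nonempty overlaps:
  U12={f} U13={a,g} U14={c} U15={b,h} U23={d} U45={e}
C dims 5,6; δ0: rk 4, SNF 1^4
degree 0: 5−4−0 = 1 → Ȟ^0 ≅ Z
degree 1: 6−0−4 = 2 → Ȟ^1 ≅ Z^2
degree 2: 0−0−0 = 0 → Ȟ^2 ≅ 0


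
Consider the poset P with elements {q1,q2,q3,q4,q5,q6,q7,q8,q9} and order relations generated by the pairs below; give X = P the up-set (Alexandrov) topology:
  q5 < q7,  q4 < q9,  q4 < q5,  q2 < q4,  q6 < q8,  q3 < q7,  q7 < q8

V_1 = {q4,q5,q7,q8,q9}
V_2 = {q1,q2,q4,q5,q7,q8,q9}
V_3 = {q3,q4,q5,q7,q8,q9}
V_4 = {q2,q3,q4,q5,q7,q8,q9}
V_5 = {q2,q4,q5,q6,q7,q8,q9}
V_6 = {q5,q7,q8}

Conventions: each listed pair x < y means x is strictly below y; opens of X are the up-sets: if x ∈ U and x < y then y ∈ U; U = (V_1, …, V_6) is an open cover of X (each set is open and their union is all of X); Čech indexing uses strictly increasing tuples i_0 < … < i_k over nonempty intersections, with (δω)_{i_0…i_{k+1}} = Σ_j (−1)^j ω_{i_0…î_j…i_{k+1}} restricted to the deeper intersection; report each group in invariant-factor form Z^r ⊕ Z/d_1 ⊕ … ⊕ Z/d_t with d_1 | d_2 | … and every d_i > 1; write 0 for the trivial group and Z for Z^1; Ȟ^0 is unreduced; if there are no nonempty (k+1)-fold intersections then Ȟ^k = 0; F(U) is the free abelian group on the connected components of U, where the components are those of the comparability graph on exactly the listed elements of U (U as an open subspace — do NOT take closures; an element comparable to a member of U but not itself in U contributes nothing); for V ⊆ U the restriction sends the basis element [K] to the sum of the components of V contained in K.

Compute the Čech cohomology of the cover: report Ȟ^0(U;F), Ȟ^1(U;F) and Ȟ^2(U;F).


Ȟ^0(U;F) ≅ Z^2, Ȟ^1(U;F) ≅ 0 and Ȟ^2(U;F) ≅ 0

cover nerve:
  V12={q4,q5,q7,q8,q9} V13={q4,q5,q7,q8,q9} V14={q4,q5,q7,q8,q9} V15={q4,q5,q7,q8,q9} V16={q5,q7,q8} V23={q4,q5,q7,q8,q9} V24={q2,q4,q5,q7,q8,q9} V25={q2,q4,q5,q7,q8,q9} V26={q5,q7,q8} V34={q3,q4,q5,q7,q8,q9} V35={q4,q5,q7,q8,q9} V36={q5,q7,q8} V45={q2,q4,q5,q7,q8,q9} V46={q5,q7,q8} V56={q5,q7,q8}
  V123={q4,q5,q7,q8,q9} V124={q4,q5,q7,q8,q9} V125={q4,q5,q7,q8,q9} V126={q5,q7,q8} V134={q4,q5,q7,q8,q9} V135={q4,q5,q7,q8,q9} V136={q5,q7,q8} V145={q4,q5,q7,q8,q9} V146={q5,q7,q8} V156={q5,q7,q8} V234={q4,q5,q7,q8,q9} V235={q4,q5,q7,q8,q9} V236={q5,q7,q8} V245={q2,q4,q5,q7,q8,q9} V246={q5,q7,q8} V256={q5,q7,q8} V345={q4,q5,q7,q8,q9} V346={q5,q7,q8} V356={q5,q7,q8} V456={q5,q7,q8}
  V1234={q4,q5,q7,q8,q9} V1235={q4,q5,q7,q8,q9} V1236={q5,q7,q8} V1245={q4,q5,q7,q8,q9} V1246={q5,q7,q8} V1256={q5,q7,q8} V1345={q4,q5,q7,q8,q9} V1346={q5,q7,q8} V1356={q5,q7,q8} V1456={q5,q7,q8} V2345={q4,q5,q7,q8,q9} V2346={q5,q7,q8} V2356={q5,q7,q8} V2456={q5,q7,q8} V3456={q5,q7,q8}
  V12345={q4,q5,q7,q8,q9} V12346={q5,q7,q8} V12356={q5,q7,q8} V12456={q5,q7,q8} V13456={q5,q7,q8} V23456={q5,q7,q8}
  V123456={q5,q7,q8}
components per intersection:
  V1: {q4,q5,q7,q8,q9}
  V2: {q1} {q2,q4,q5,q7,q8,q9}
  V3: {q3,q4,q5,q7,q8,q9}
  V4: {q2,q3,q4,q5,q7,q8,q9}
  V5: {q2,q4,q5,q6,q7,q8,q9}
  V6: {q5,q7,q8}
  V12: {q4,q5,q7,q8,q9}
  V13: {q4,q5,q7,q8,q9}
  V14: {q4,q5,q7,q8,q9}
  V15: {q4,q5,q7,q8,q9}
  V16: {q5,q7,q8}
  V23: {q4,q5,q7,q8,q9}
  V24: {q2,q4,q5,q7,q8,q9}
  V25: {q2,q4,q5,q7,q8,q9}
  V26: {q5,q7,q8}
  V34: {q3,q4,q5,q7,q8,q9}
  V35: {q4,q5,q7,q8,q9}
  V36: {q5,q7,q8}
  V45: {q2,q4,q5,q7,q8,q9}
  V46: {q5,q7,q8}
  V56: {q5,q7,q8}
  V123: {q4,q5,q7,q8,q9}
  V124: {q4,q5,q7,q8,q9}
  V125: {q4,q5,q7,q8,q9}
  V126: {q5,q7,q8}
  V134: {q4,q5,q7,q8,q9}
  V135: {q4,q5,q7,q8,q9}
  V136: {q5,q7,q8}
  V145: {q4,q5,q7,q8,q9}
  V146: {q5,q7,q8}
  V156: {q5,q7,q8}
  V234: {q4,q5,q7,q8,q9}
  V235: {q4,q5,q7,q8,q9}
  V236: {q5,q7,q8}
  V245: {q2,q4,q5,q7,q8,q9}
  V246: {q5,q7,q8}
  V256: {q5,q7,q8}
  V345: {q4,q5,q7,q8,q9}
  V346: {q5,q7,q8}
  V356: {q5,q7,q8}
  V456: {q5,q7,q8}
  V1234: {q4,q5,q7,q8,q9}
  V1235: {q4,q5,q7,q8,q9}
  V1236: {q5,q7,q8}
  V1245: {q4,q5,q7,q8,q9}
  V1246: {q5,q7,q8}
  V1256: {q5,q7,q8}
  V1345: {q4,q5,q7,q8,q9}
  V1346: {q5,q7,q8}
  V1356: {q5,q7,q8}
  V1456: {q5,q7,q8}
  V2345: {q4,q5,q7,q8,q9}
  V2346: {q5,q7,q8}
  V2356: {q5,q7,q8}
  V2456: {q5,q7,q8}
  V3456: {q5,q7,q8}
  V12345: {q4,q5,q7,q8,q9}
  V12346: {q5,q7,q8}
  V12356: {q5,q7,q8}
  V12456: {q5,q7,q8}
  V13456: {q5,q7,q8}
  V23456: {q5,q7,q8}
  V123456: {q5,q7,q8}
C dims 7,15,20,15; δ0: rk 5, SNF 1^5; δ1: rk 10, SNF 1^10; δ2: rk 10, SNF 1^10
Ȟ^0: (7−5)−0=2 ⇒ Z^2
Ȟ^1: (15−10)−5=0 ⇒ 0
Ȟ^2: (20−10)−10=0 ⇒ 0
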